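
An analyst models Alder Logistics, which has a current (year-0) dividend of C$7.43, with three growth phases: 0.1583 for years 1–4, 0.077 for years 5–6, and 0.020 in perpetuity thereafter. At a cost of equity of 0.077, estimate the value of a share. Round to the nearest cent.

C$233.53

Three-stage DDM. Project D₁…D_6; terminal Gordon value at t=6 with g = 0.02; discount at r = 0.077.
D_1 = 8.6062
D_2 = 9.9685
D_3 = 11.5465
D_4 = 13.3744
D_5 = 14.4042
D_6 = 15.5133
TV_6 = 15.8236/(0.077−0.02) = 277.6066
P₀ = Σ Dₜ/(1+r)ᵗ + TV_6/(1+r)^6 = 233.5329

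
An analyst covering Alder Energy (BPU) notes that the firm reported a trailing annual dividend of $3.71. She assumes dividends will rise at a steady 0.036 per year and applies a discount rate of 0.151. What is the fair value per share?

Gordon growth model: P₀ = D₁/(r − g). D₁ = 3.71 × (1 + 0.036) = 3.8436.
P₀ = 3.8436 / (0.151 − 0.036) = 3.8436 / 0.115 = 33.4223

$33.42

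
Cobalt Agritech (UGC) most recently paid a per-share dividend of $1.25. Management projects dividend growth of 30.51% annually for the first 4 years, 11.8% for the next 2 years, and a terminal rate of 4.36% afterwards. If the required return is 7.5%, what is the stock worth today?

Three-stage DDM. Project D₁…D_6; terminal Gordon value at t=6 with g = 0.0436; discount at r = 0.075.
D_1 = 1.6314
D_2 = 2.1291
D_3 = 2.7787
D_4 = 3.6265
D_5 = 4.0544
D_6 = 4.5328
TV_6 = 4.7305/(0.075−0.0436) = 150.6514
P₀ = Σ Dₜ/(1+r)ᵗ + TV_6/(1+r)^6 = 111.6897

$111.69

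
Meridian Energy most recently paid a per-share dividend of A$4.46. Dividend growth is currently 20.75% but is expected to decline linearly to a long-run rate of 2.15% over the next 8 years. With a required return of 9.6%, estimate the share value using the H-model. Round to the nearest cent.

A$105.69

H-model: P₀ = D₀[(1+g_L) + H(g_S−g_L)]/(r−g_L), with H = 8/2 = 4.
P₀ = 4.46 × [(1+0.0215) + 4×(0.2075−0.0215)] / (0.096−0.0215)
   = 4.46 × 1.7655 / 0.0745 = 105.6930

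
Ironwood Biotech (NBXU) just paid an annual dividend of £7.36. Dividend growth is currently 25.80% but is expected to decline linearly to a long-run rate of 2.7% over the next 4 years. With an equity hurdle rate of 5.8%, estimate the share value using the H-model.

£353.52

H-model: P₀ = D₀[(1+g_L) + H(g_S−g_L)]/(r−g_L), with H = 4/2 = 2.
P₀ = 7.36 × [(1+0.027) + 2×(0.258−0.027)] / (0.058−0.027)
   = 7.36 × 1.4890 / 0.031 = 353.5174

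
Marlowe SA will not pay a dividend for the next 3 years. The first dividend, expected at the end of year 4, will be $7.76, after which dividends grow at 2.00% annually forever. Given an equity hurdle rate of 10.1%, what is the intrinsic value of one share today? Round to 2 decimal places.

$71.78

Deferred-dividend DDM. At t=3 the remaining stream is a growing perpetuity with first payment D_4 = 7.76.
V_3 = D_4/(r−g) = 7.76/(0.101−0.02) = 95.8025
P₀ = V_3/(1+r)^3 = 95.8025/(1+0.101)^3 = 71.7819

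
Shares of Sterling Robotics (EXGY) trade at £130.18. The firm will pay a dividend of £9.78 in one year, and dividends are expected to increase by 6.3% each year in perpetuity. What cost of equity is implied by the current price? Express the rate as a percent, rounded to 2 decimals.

Rearranging the constant-growth DDM: r = D₁/P₀ + g.
r = 9.7800 / 130.18 + 0.063 = 0.07513 + 0.063 = 0.13813

13.81%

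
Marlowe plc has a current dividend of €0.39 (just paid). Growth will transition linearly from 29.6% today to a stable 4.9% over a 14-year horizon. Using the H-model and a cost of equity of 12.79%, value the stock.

H-model: P₀ = D₀[(1+g_L) + H(g_S−g_L)]/(r−g_L), with H = 14/2 = 7.
P₀ = 0.39 × [(1+0.049) + 7×(0.296−0.049)] / (0.1279−0.049)
   = 0.39 × 2.7780 / 0.0789 = 13.7316

€13.73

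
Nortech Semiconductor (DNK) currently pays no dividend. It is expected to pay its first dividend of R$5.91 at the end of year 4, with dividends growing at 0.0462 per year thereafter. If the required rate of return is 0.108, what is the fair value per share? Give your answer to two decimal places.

Deferred-dividend DDM. At t=3 the remaining stream is a growing perpetuity with first payment D_4 = 5.91.
V_3 = D_4/(r−g) = 5.91/(0.108−0.0462) = 95.6311
P₀ = V_3/(1+r)^3 = 95.6311/(1+0.108)^3 = 70.3039

R$70.30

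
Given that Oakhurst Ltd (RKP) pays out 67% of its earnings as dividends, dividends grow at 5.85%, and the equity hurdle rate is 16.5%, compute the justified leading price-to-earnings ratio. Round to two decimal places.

Justified leading P/E = b/(r−g) = 0.67/(0.165−0.0585) = 6.2911

6.29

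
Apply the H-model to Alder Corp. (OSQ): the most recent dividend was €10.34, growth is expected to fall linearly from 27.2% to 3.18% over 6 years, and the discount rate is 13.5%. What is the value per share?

€175.58

H-model: P₀ = D₀[(1+g_L) + H(g_S−g_L)]/(r−g_L), with H = 6/2 = 3.
P₀ = 10.34 × [(1+0.0318) + 3×(0.272−0.0318)] / (0.135−0.0318)
   = 10.34 × 1.7524 / 0.1032 = 175.5796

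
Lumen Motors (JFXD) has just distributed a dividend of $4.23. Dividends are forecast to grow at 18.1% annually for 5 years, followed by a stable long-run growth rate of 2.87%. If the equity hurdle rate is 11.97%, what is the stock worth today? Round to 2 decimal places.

Two-stage DDM. Project D₁…D_5 at 0.181, terminal growth 0.0287, discount at r = 0.1197.
D_1 = 4.9956
D_2 = 5.8998
D_3 = 6.9677
D_4 = 8.2289
D_5 = 9.7183
Terminal value at t=5: TV = D_6/(r−g) = 9.9972/(0.1197−0.0287) = 109.8594
P₀ = 4.9956/(1+0.1197)^1 + 5.8998/(1+0.1197)^2 + 6.9677/(1+0.1197)^3 + 8.2289/(1+0.1197)^4 + 9.7183/(1+0.1197)^5 + 109.8594/(1+0.1197)^5 = 87.3086

$87.31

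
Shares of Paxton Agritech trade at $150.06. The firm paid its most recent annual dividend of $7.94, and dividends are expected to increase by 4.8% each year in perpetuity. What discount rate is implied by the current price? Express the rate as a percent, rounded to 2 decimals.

Rearranging the constant-growth DDM: r = D₁/P₀ + g.
D₁ = 7.94 × (1 + 0.048) = 8.3211.
r = 8.3211 / 150.06 + 0.048 = 0.05545 + 0.048 = 0.10345

10.35%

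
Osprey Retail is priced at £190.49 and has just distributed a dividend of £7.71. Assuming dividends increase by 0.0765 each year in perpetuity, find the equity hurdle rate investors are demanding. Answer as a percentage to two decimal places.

Rearranging the constant-growth DDM: r = D₁/P₀ + g.
D₁ = 7.71 × (1 + 0.0765) = 8.2998.
r = 8.2998 / 190.49 + 0.0765 = 0.04357 + 0.0765 = 0.12007

12.01%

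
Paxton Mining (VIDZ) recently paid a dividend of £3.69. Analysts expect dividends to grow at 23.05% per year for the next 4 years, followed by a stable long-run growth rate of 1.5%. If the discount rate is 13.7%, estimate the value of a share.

£60.17

Two-stage DDM. Project D₁…D_4 at 0.2305, terminal growth 0.015, discount at r = 0.137.
D_1 = 4.5405
D_2 = 5.5871
D_3 = 6.8750
D_4 = 8.4597
Terminal value at t=4: TV = D_5/(r−g) = 8.5866/(0.137−0.015) = 70.3816
P₀ = 4.5405/(1+0.137)^1 + 5.5871/(1+0.137)^2 + 6.8750/(1+0.137)^3 + 8.4597/(1+0.137)^4 + 70.3816/(1+0.137)^4 = 60.1675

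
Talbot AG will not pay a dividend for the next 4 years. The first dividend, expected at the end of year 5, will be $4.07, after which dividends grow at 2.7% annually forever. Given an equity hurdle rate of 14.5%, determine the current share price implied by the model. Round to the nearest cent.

$20.07

Deferred-dividend DDM. At t=4 the remaining stream is a growing perpetuity with first payment D_5 = 4.07.
V_4 = D_5/(r−g) = 4.07/(0.145−0.027) = 34.4915
P₀ = V_4/(1+r)^4 = 34.4915/(1+0.145)^4 = 20.0674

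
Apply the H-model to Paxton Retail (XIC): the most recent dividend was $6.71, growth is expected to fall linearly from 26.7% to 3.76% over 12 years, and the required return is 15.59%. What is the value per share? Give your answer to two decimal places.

H-model: P₀ = D₀[(1+g_L) + H(g_S−g_L)]/(r−g_L), with H = 12/2 = 6.
P₀ = 6.71 × [(1+0.0376) + 6×(0.267−0.0376)] / (0.1559−0.0376)
   = 6.71 × 2.4140 / 0.1183 = 136.9226

$136.92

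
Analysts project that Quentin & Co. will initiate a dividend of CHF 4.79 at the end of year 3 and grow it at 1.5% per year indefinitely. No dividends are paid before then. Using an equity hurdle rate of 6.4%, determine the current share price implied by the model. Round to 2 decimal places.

Deferred-dividend DDM. At t=2 the remaining stream is a growing perpetuity with first payment D_3 = 4.79.
V_2 = D_3/(r−g) = 4.79/(0.064−0.015) = 97.7551
P₀ = V_2/(1+r)^2 = 97.7551/(1+0.064)^2 = 86.3488

CHF 86.35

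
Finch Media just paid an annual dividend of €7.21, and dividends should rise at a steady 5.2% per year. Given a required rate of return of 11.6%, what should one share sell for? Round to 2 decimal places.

Gordon growth model: P₀ = D₁/(r − g). D₁ = 7.21 × (1 + 0.052) = 7.5849.
P₀ = 7.5849 / (0.116 − 0.052) = 7.5849 / 0.064 = 118.5144

€118.51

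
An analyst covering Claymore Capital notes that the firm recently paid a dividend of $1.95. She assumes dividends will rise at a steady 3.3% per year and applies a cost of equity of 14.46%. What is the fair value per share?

$18.05

Gordon growth model: P₀ = D₁/(r − g). D₁ = 1.95 × (1 + 0.033) = 2.0143.
P₀ = 2.0143 / (0.1446 − 0.033) = 2.0143 / 0.1116 = 18.0497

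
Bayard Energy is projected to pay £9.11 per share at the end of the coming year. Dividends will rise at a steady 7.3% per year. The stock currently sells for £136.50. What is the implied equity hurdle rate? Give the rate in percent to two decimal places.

13.97%

Rearranging the constant-growth DDM: r = D₁/P₀ + g.
r = 9.1100 / 136.50 + 0.073 = 0.06674 + 0.073 = 0.13974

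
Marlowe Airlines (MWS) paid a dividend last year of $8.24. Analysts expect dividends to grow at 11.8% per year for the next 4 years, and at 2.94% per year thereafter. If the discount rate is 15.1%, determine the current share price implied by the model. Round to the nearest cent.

Two-stage DDM. Project D₁…D_4 at 0.118, terminal growth 0.0294, discount at r = 0.151.
D_1 = 9.2123
D_2 = 10.2994
D_3 = 11.5147
D_4 = 12.8734
Terminal value at t=4: TV = D_5/(r−g) = 13.2519/(0.151−0.0294) = 108.9796
P₀ = 9.2123/(1+0.151)^1 + 10.2994/(1+0.151)^2 + 11.5147/(1+0.151)^3 + 12.8734/(1+0.151)^4 + 108.9796/(1+0.151)^4 = 92.7575

$92.76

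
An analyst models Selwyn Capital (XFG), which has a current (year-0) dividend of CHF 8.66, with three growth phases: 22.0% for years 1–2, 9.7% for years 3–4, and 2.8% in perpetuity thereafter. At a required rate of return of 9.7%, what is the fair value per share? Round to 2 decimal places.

CHF 201.34

Three-stage DDM. Project D₁…D_4; terminal Gordon value at t=4 with g = 0.028; discount at r = 0.097.
D_1 = 10.5652
D_2 = 12.8895
D_3 = 14.1398
D_4 = 15.5114
TV_4 = 15.9457/(0.097−0.028) = 231.0973
P₀ = Σ Dₜ/(1+r)ᵗ + TV_4/(1+r)^4 = 201.3398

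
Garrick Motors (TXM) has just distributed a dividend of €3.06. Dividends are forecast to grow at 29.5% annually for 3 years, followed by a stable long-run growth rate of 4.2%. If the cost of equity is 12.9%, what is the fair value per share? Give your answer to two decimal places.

Two-stage DDM. Project D₁…D_3 at 0.295, terminal growth 0.042, discount at r = 0.129.
D_1 = 3.9627
D_2 = 5.1317
D_3 = 6.6455
Terminal value at t=3: TV = D_4/(r−g) = 6.9247/(0.129−0.042) = 79.5938
P₀ = 3.9627/(1+0.129)^1 + 5.1317/(1+0.129)^2 + 6.6455/(1+0.129)^3 + 79.5938/(1+0.129)^3 = 67.4631

€67.46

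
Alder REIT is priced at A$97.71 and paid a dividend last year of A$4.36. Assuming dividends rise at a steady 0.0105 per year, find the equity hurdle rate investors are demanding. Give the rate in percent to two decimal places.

Rearranging the constant-growth DDM: r = D₁/P₀ + g.
D₁ = 4.36 × (1 + 0.0105) = 4.4058.
r = 4.4058 / 97.71 + 0.0105 = 0.04509 + 0.0105 = 0.05559

5.56%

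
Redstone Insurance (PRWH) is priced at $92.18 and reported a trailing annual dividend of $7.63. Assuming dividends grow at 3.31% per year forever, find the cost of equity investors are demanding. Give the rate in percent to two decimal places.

Rearranging the constant-growth DDM: r = D₁/P₀ + g.
D₁ = 7.63 × (1 + 0.0331) = 7.8826.
r = 7.8826 / 92.18 + 0.0331 = 0.08551 + 0.0331 = 0.11861

11.86%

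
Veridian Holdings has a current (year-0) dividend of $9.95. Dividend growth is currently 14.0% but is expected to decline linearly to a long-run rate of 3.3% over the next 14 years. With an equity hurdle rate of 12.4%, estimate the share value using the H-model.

$194.85

H-model: P₀ = D₀[(1+g_L) + H(g_S−g_L)]/(r−g_L), with H = 14/2 = 7.
P₀ = 9.95 × [(1+0.033) + 7×(0.14−0.033)] / (0.124−0.033)
   = 9.95 × 1.7820 / 0.091 = 194.8451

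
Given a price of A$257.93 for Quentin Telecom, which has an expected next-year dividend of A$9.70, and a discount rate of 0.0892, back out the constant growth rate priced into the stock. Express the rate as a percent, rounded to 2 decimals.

From P₀ = D₁/(r − g), the implied growth is g = r − D₁/P₀.
g = 0.0892 − 9.70/257.93 = 0.0892 − 0.03761 = 0.05159

5.16%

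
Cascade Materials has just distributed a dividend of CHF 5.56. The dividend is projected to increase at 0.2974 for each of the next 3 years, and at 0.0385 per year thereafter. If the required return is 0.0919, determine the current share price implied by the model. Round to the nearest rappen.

Two-stage DDM. Project D₁…D_3 at 0.2974, terminal growth 0.0385, discount at r = 0.0919.
D_1 = 7.2135
D_2 = 9.3589
D_3 = 12.1422
Terminal value at t=3: TV = D_4/(r−g) = 12.6096/(0.0919−0.0385) = 236.1357
P₀ = 7.2135/(1+0.0919)^1 + 9.3589/(1+0.0919)^2 + 12.1422/(1+0.0919)^3 + 236.1357/(1+0.0919)^3 = 205.1732

CHF 205.17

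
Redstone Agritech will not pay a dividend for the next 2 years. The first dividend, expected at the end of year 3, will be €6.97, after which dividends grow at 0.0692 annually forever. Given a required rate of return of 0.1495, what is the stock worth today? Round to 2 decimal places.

Deferred-dividend DDM. At t=2 the remaining stream is a growing perpetuity with first payment D_3 = 6.97.
V_2 = D_3/(r−g) = 6.97/(0.1495−0.0692) = 86.7995
P₀ = V_2/(1+r)^2 = 86.7995/(1+0.1495)^2 = 65.6900

€65.69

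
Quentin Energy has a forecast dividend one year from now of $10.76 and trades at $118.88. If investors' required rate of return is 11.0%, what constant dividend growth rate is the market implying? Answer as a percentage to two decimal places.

1.95%

From P₀ = D₁/(r − g), the implied growth is g = r − D₁/P₀.
g = 0.11 − 10.76/118.88 = 0.11 − 0.09051 = 0.01949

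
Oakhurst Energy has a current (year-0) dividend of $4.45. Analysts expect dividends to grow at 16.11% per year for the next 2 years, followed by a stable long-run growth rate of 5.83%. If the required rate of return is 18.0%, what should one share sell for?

$46.15

Two-stage DDM. Project D₁…D_2 at 0.1611, terminal growth 0.0583, discount at r = 0.18.
D_1 = 5.1669
D_2 = 5.9993
Terminal value at t=2: TV = D_3/(r−g) = 6.3490/(0.18−0.0583) = 52.1696
P₀ = 5.1669/(1+0.18)^1 + 5.9993/(1+0.18)^2 + 52.1696/(1+0.18)^2 = 46.1547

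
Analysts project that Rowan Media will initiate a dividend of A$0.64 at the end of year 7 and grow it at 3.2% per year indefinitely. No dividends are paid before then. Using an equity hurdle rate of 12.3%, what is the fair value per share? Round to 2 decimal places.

A$3.51

Deferred-dividend DDM. At t=6 the remaining stream is a growing perpetuity with first payment D_7 = 0.64.
V_6 = D_7/(r−g) = 0.64/(0.123−0.032) = 7.0330
P₀ = V_6/(1+r)^6 = 7.0330/(1+0.123)^6 = 3.5064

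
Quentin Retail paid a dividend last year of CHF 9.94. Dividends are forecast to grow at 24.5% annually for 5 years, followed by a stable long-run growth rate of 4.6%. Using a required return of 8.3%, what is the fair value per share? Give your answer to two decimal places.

Two-stage DDM. Project D₁…D_5 at 0.245, terminal growth 0.046, discount at r = 0.083.
D_1 = 12.3753
D_2 = 15.4072
D_3 = 19.1820
D_4 = 23.8816
D_5 = 29.7326
Terminal value at t=5: TV = D_6/(r−g) = 31.1003/(0.083−0.046) = 840.5491
P₀ = 12.3753/(1+0.083)^1 + 15.4072/(1+0.083)^2 + 19.1820/(1+0.083)^3 + 23.8816/(1+0.083)^4 + 29.7326/(1+0.083)^5 + 840.5491/(1+0.083)^5 = 641.1650

CHF 641.17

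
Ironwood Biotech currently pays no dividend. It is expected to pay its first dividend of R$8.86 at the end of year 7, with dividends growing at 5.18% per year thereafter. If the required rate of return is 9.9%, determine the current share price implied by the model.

Deferred-dividend DDM. At t=6 the remaining stream is a growing perpetuity with first payment D_7 = 8.86.
V_6 = D_7/(r−g) = 8.86/(0.099−0.0518) = 187.7119
P₀ = V_6/(1+r)^6 = 187.7119/(1+0.099)^6 = 106.5383

R$106.54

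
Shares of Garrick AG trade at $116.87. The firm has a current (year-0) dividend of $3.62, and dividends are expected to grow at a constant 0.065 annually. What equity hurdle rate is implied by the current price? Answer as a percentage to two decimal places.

Rearranging the constant-growth DDM: r = D₁/P₀ + g.
D₁ = 3.62 × (1 + 0.065) = 3.8553.
r = 3.8553 / 116.87 + 0.065 = 0.03299 + 0.065 = 0.09799

9.80%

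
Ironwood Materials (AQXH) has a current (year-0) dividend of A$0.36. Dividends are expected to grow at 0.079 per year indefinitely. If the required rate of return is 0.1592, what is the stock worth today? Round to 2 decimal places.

Gordon growth model: P₀ = D₁/(r − g). D₁ = 0.36 × (1 + 0.079) = 0.3884.
P₀ = 0.3884 / (0.1592 − 0.079) = 0.3884 / 0.0802 = 4.8434

A$4.84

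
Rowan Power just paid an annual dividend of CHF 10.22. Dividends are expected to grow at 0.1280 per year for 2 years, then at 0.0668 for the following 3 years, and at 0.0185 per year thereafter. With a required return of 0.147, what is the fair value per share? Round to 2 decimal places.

Three-stage DDM. Project D₁…D_5; terminal Gordon value at t=5 with g = 0.0185; discount at r = 0.147.
D_1 = 11.5282
D_2 = 13.0038
D_3 = 13.8724
D_4 = 14.7991
D_5 = 15.7877
TV_5 = 16.0797/(0.147−0.0185) = 125.1342
P₀ = Σ Dₜ/(1+r)ᵗ + TV_5/(1+r)^5 = 108.6625

CHF 108.66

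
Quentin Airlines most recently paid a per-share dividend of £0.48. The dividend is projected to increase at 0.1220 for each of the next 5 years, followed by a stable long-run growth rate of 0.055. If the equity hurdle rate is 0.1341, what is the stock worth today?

£8.39

Two-stage DDM. Project D₁…D_5 at 0.122, terminal growth 0.055, discount at r = 0.1341.
D_1 = 0.5386
D_2 = 0.6043
D_3 = 0.6780
D_4 = 0.7607
D_5 = 0.8535
Terminal value at t=5: TV = D_6/(r−g) = 0.9004/(0.1341−0.055) = 11.3836
P₀ = 0.5386/(1+0.1341)^1 + 0.6043/(1+0.1341)^2 + 0.6780/(1+0.1341)^3 + 0.7607/(1+0.1341)^4 + 0.8535/(1+0.1341)^5 + 11.3836/(1+0.1341)^5 = 8.3920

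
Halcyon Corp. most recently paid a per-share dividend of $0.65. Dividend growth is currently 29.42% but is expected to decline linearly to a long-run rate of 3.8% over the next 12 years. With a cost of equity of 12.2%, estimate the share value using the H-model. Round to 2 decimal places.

$19.93

H-model: P₀ = D₀[(1+g_L) + H(g_S−g_L)]/(r−g_L), with H = 12/2 = 6.
P₀ = 0.65 × [(1+0.038) + 6×(0.2942−0.038)] / (0.122−0.038)
   = 0.65 × 2.5752 / 0.084 = 19.9271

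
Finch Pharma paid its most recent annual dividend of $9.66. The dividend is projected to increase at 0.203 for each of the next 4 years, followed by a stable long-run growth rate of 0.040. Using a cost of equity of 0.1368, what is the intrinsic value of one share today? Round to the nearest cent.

Two-stage DDM. Project D₁…D_4 at 0.203, terminal growth 0.04, discount at r = 0.1368.
D_1 = 11.6210
D_2 = 13.9800
D_3 = 16.8180
D_4 = 20.2320
Terminal value at t=4: TV = D_5/(r−g) = 21.0413/(0.1368−0.04) = 217.3690
P₀ = 11.6210/(1+0.1368)^1 + 13.9800/(1+0.1368)^2 + 16.8180/(1+0.1368)^3 + 20.2320/(1+0.1368)^4 + 217.3690/(1+0.1368)^4 = 174.7578

$174.76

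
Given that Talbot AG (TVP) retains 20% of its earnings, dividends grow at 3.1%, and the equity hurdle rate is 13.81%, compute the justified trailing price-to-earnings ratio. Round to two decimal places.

7.70

Payout ratio b = 1 − 0.20 = 0.80.
Justified trailing P/E = b(1+g)/(r−g) = 0.80×(1+0.031)/(0.1381−0.031) = 7.7012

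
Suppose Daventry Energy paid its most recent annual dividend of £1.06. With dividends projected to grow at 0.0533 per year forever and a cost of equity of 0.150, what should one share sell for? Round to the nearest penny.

£11.55

Gordon growth model: P₀ = D₁/(r − g). D₁ = 1.06 × (1 + 0.0533) = 1.1165.
P₀ = 1.1165 / (0.15 − 0.0533) = 1.1165 / 0.0967 = 11.5460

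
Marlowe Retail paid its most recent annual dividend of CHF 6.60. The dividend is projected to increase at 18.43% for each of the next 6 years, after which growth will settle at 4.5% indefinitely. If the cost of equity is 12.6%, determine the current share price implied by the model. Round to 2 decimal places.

Two-stage DDM. Project D₁…D_6 at 0.1843, terminal growth 0.045, discount at r = 0.126.
D_1 = 7.8164
D_2 = 9.2569
D_3 = 10.9630
D_4 = 12.9835
D_5 = 15.3763
D_6 = 18.2102
Terminal value at t=6: TV = D_7/(r−g) = 19.0296/(0.126−0.045) = 234.9338
P₀ = 7.8164/(1+0.126)^1 + 9.2569/(1+0.126)^2 + 10.9630/(1+0.126)^3 + 12.9835/(1+0.126)^4 + 15.3763/(1+0.126)^5 + 18.2102/(1+0.126)^6 + 234.9338/(1+0.126)^6 = 162.6982

CHF 162.70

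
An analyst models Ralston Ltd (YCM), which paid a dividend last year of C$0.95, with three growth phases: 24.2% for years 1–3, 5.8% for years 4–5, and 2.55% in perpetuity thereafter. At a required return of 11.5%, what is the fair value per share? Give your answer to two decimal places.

Three-stage DDM. Project D₁…D_5; terminal Gordon value at t=5 with g = 0.0255; discount at r = 0.115.
D_1 = 1.1799
D_2 = 1.4654
D_3 = 1.8201
D_4 = 1.9256
D_5 = 2.0373
TV_5 = 2.0893/(0.115−0.0255) = 23.3438
P₀ = Σ Dₜ/(1+r)ᵗ + TV_5/(1+r)^5 = 19.5236

C$19.52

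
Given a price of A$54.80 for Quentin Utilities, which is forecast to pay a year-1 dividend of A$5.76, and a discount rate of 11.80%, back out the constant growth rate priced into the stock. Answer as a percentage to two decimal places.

From P₀ = D₁/(r − g), the implied growth is g = r − D₁/P₀.
g = 0.118 − 5.76/54.80 = 0.118 − 0.10511 = 0.01289

1.29%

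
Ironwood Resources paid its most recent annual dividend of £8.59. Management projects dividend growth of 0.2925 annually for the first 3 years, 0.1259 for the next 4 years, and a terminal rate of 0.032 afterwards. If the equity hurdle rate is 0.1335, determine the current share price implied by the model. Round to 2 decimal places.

Three-stage DDM. Project D₁…D_7; terminal Gordon value at t=7 with g = 0.032; discount at r = 0.1335.
D_1 = 11.1026
D_2 = 14.3501
D_3 = 18.5475
D_4 = 20.8826
D_5 = 23.5117
D_6 = 26.4718
D_7 = 29.8047
TV_7 = 30.7584/(0.1335−0.032) = 303.0385
P₀ = Σ Dₜ/(1+r)ᵗ + TV_7/(1+r)^7 = 209.8450

£209.85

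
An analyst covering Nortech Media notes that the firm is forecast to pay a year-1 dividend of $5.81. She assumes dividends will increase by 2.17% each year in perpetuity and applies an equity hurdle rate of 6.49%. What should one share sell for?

Gordon growth model: P₀ = D₁/(r − g), with D₁ = 5.81 given directly.
P₀ = 5.8100 / (0.0649 − 0.0217) = 5.8100 / 0.0432 = 134.4907

$134.49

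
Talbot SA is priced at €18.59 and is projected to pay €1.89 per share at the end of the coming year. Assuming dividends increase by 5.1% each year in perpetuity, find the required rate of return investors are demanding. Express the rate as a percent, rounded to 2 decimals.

Rearranging the constant-growth DDM: r = D₁/P₀ + g.
r = 1.8900 / 18.59 + 0.051 = 0.10167 + 0.051 = 0.15267

15.27%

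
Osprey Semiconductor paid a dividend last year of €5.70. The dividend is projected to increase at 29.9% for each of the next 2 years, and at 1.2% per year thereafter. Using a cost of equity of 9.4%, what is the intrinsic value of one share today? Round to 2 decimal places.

Two-stage DDM. Project D₁…D_2 at 0.299, terminal growth 0.012, discount at r = 0.094.
D_1 = 7.4043
D_2 = 9.6182
Terminal value at t=2: TV = D_3/(r−g) = 9.7336/(0.094−0.012) = 118.7025
P₀ = 7.4043/(1+0.094)^1 + 9.6182/(1+0.094)^2 + 118.7025/(1+0.094)^2 = 113.9847

€113.98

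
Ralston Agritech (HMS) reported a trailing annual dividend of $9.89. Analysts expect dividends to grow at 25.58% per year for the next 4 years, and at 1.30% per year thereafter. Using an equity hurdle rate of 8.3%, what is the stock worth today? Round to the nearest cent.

$316.81

Two-stage DDM. Project D₁…D_4 at 0.2558, terminal growth 0.013, discount at r = 0.083.
D_1 = 12.4199
D_2 = 15.5969
D_3 = 19.5865
D_4 = 24.5968
Terminal value at t=4: TV = D_5/(r−g) = 24.9165/(0.083−0.013) = 355.9505
P₀ = 12.4199/(1+0.083)^1 + 15.5969/(1+0.083)^2 + 19.5865/(1+0.083)^3 + 24.5968/(1+0.083)^4 + 355.9505/(1+0.083)^4 = 316.8126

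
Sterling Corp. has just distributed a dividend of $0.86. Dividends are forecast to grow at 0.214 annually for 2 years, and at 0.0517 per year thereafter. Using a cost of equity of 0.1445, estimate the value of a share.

$12.85

Two-stage DDM. Project D₁…D_2 at 0.214, terminal growth 0.0517, discount at r = 0.1445.
D_1 = 1.0440
D_2 = 1.2675
Terminal value at t=2: TV = D_3/(r−g) = 1.3330/(0.1445−0.0517) = 14.3641
P₀ = 1.0440/(1+0.1445)^1 + 1.2675/(1+0.1445)^2 + 14.3641/(1+0.1445)^2 = 12.8458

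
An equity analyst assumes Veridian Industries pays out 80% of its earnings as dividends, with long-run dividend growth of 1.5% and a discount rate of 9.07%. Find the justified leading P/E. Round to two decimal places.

Justified leading P/E = b/(r−g) = 0.80/(0.0907−0.015) = 10.5680

10.57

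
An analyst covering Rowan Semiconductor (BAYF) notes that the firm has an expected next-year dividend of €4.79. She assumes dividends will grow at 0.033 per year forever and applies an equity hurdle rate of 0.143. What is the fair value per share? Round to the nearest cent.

Gordon growth model: P₀ = D₁/(r − g), with D₁ = 4.79 given directly.
P₀ = 4.7900 / (0.143 − 0.033) = 4.7900 / 0.11 = 43.5455

€43.55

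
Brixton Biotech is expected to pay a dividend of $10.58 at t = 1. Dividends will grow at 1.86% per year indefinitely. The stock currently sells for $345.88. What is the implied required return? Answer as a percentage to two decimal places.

4.92%

Rearranging the constant-growth DDM: r = D₁/P₀ + g.
r = 10.5800 / 345.88 + 0.0186 = 0.03059 + 0.0186 = 0.04919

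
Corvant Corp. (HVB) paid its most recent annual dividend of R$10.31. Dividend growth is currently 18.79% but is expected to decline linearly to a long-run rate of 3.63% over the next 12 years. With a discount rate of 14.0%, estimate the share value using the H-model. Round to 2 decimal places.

H-model: P₀ = D₀[(1+g_L) + H(g_S−g_L)]/(r−g_L), with H = 12/2 = 6.
P₀ = 10.31 × [(1+0.0363) + 6×(0.1879−0.0363)] / (0.14−0.0363)
   = 10.31 × 1.9459 / 0.1037 = 193.4641

R$193.46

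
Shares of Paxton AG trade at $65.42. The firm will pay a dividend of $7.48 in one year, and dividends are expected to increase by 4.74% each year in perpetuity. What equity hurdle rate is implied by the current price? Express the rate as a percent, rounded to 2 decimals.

Rearranging the constant-growth DDM: r = D₁/P₀ + g.
r = 7.4800 / 65.42 + 0.0474 = 0.11434 + 0.0474 = 0.16174

16.17%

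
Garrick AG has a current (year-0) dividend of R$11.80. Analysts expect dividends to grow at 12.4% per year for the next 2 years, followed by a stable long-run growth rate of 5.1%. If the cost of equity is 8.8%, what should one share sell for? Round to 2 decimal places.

Two-stage DDM. Project D₁…D_2 at 0.124, terminal growth 0.051, discount at r = 0.088.
D_1 = 13.2632
D_2 = 14.9078
Terminal value at t=2: TV = D_3/(r−g) = 15.6681/(0.088−0.051) = 423.4631
P₀ = 13.2632/(1+0.088)^1 + 14.9078/(1+0.088)^2 + 423.4631/(1+0.088)^2 = 382.5163

R$382.52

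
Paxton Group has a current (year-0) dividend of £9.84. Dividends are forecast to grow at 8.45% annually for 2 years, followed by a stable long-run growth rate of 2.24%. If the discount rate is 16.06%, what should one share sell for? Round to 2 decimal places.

£81.35

Two-stage DDM. Project D₁…D_2 at 0.0845, terminal growth 0.0224, discount at r = 0.1606.
D_1 = 10.6715
D_2 = 11.5732
Terminal value at t=2: TV = D_3/(r−g) = 11.8325/(0.1606−0.0224) = 85.6184
P₀ = 10.6715/(1+0.1606)^1 + 11.5732/(1+0.1606)^2 + 85.6184/(1+0.1606)^2 = 81.3493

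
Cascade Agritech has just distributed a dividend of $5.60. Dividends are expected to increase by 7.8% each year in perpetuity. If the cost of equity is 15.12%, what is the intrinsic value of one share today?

$82.47

Gordon growth model: P₀ = D₁/(r − g). D₁ = 5.60 × (1 + 0.078) = 6.0368.
P₀ = 6.0368 / (0.1512 − 0.078) = 6.0368 / 0.0732 = 82.4699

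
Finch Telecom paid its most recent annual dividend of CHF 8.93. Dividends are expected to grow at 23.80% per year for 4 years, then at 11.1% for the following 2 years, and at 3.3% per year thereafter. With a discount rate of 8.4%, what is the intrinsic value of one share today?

CHF 405.10

Three-stage DDM. Project D₁…D_6; terminal Gordon value at t=6 with g = 0.033; discount at r = 0.084.
D_1 = 11.0553
D_2 = 13.6865
D_3 = 16.9439
D_4 = 20.9765
D_5 = 23.3049
D_6 = 25.8918
TV_6 = 26.7462/(0.084−0.033) = 524.4358
P₀ = Σ Dₜ/(1+r)ᵗ + TV_6/(1+r)^6 = 405.1030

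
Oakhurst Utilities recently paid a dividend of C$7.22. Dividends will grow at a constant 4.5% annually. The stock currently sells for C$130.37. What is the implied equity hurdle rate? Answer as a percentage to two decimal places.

10.29%

Rearranging the constant-growth DDM: r = D₁/P₀ + g.
D₁ = 7.22 × (1 + 0.045) = 7.5449.
r = 7.5449 / 130.37 + 0.045 = 0.05787 + 0.045 = 0.10287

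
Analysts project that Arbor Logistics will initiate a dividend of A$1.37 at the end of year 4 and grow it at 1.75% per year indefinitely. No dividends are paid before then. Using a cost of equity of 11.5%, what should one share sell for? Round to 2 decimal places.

Deferred-dividend DDM. At t=3 the remaining stream is a growing perpetuity with first payment D_4 = 1.37.
V_3 = D_4/(r−g) = 1.37/(0.115−0.0175) = 14.0513
P₀ = V_3/(1+r)^3 = 14.0513/(1+0.115)^3 = 10.1366

A$10.14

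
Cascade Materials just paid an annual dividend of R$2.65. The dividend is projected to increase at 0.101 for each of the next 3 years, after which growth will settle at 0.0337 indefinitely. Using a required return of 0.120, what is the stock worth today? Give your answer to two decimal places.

R$37.84

Two-stage DDM. Project D₁…D_3 at 0.101, terminal growth 0.0337, discount at r = 0.12.
D_1 = 2.9176
D_2 = 3.2123
D_3 = 3.5368
Terminal value at t=3: TV = D_4/(r−g) = 3.6560/(0.12−0.0337) = 42.3635
P₀ = 2.9176/(1+0.12)^1 + 3.2123/(1+0.12)^2 + 3.5368/(1+0.12)^3 + 42.3635/(1+0.12)^3 = 37.8368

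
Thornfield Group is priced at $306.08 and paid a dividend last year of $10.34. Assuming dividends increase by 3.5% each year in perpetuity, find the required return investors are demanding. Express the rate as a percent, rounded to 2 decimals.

7.00%

Rearranging the constant-growth DDM: r = D₁/P₀ + g.
D₁ = 10.34 × (1 + 0.035) = 10.7019.
r = 10.7019 / 306.08 + 0.035 = 0.03496 + 0.035 = 0.06996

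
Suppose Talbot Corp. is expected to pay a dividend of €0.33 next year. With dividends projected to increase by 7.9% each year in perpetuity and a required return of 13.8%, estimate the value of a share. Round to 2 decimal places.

€5.59

Gordon growth model: P₀ = D₁/(r − g), with D₁ = 0.33 given directly.
P₀ = 0.3300 / (0.138 − 0.079) = 0.3300 / 0.059 = 5.5932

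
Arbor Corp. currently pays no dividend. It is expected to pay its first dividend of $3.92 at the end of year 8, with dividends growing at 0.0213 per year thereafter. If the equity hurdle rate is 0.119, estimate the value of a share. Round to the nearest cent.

Deferred-dividend DDM. At t=7 the remaining stream is a growing perpetuity with first payment D_8 = 3.92.
V_7 = D_8/(r−g) = 3.92/(0.119−0.0213) = 40.1228
P₀ = V_7/(1+r)^7 = 40.1228/(1+0.119)^7 = 18.2634

$18.26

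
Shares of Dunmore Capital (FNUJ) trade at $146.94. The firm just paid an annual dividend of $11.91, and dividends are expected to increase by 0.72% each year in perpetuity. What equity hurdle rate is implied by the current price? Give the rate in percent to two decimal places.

Rearranging the constant-growth DDM: r = D₁/P₀ + g.
D₁ = 11.91 × (1 + 0.0072) = 11.9958.
r = 11.9958 / 146.94 + 0.0072 = 0.08164 + 0.0072 = 0.08884

8.88%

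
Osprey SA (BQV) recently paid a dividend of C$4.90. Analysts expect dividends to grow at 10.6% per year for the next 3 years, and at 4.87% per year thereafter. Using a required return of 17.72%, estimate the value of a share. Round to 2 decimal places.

Two-stage DDM. Project D₁…D_3 at 0.106, terminal growth 0.0487, discount at r = 0.1772.
D_1 = 5.4194
D_2 = 5.9939
D_3 = 6.6292
Terminal value at t=3: TV = D_4/(r−g) = 6.9520/(0.1772−0.0487) = 54.1015
P₀ = 5.4194/(1+0.1772)^1 + 5.9939/(1+0.1772)^2 + 6.6292/(1+0.1772)^3 + 54.1015/(1+0.1772)^3 = 46.1558

C$46.16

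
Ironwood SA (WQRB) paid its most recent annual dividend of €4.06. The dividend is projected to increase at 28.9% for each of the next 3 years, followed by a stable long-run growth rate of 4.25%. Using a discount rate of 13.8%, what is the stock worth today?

€80.11

Two-stage DDM. Project D₁…D_3 at 0.289, terminal growth 0.0425, discount at r = 0.138.
D_1 = 5.2333
D_2 = 6.7458
D_3 = 8.6953
Terminal value at t=3: TV = D_4/(r−g) = 9.0649/(0.138−0.0425) = 94.9199
P₀ = 5.2333/(1+0.138)^1 + 6.7458/(1+0.138)^2 + 8.6953/(1+0.138)^3 + 94.9199/(1+0.138)^3 = 80.1144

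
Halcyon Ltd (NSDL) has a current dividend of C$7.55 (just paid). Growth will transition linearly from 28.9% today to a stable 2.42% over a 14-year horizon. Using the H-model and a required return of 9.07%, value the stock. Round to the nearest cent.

C$326.73

H-model: P₀ = D₀[(1+g_L) + H(g_S−g_L)]/(r−g_L), with H = 14/2 = 7.
P₀ = 7.55 × [(1+0.0242) + 7×(0.289−0.0242)] / (0.0907−0.0242)
   = 7.55 × 2.8778 / 0.0665 = 326.7277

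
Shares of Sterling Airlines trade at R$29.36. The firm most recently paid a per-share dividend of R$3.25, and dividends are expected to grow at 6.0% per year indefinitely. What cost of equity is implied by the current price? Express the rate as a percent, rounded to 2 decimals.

17.73%

Rearranging the constant-growth DDM: r = D₁/P₀ + g.
D₁ = 3.25 × (1 + 0.06) = 3.4450.
r = 3.4450 / 29.36 + 0.06 = 0.11734 + 0.06 = 0.17734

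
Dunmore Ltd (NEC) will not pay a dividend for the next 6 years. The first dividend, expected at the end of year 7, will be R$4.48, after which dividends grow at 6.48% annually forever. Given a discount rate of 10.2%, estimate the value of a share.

Deferred-dividend DDM. At t=6 the remaining stream is a growing perpetuity with first payment D_7 = 4.48.
V_6 = D_7/(r−g) = 4.48/(0.102−0.0648) = 120.4301
P₀ = V_6/(1+r)^6 = 120.4301/(1+0.102)^6 = 67.2428

R$67.24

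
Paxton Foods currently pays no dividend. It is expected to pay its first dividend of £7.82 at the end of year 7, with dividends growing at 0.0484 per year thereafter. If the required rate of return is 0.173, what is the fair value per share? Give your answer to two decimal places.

£24.09

Deferred-dividend DDM. At t=6 the remaining stream is a growing perpetuity with first payment D_7 = 7.82.
V_6 = D_7/(r−g) = 7.82/(0.173−0.0484) = 62.7608
P₀ = V_6/(1+r)^6 = 62.7608/(1+0.173)^6 = 24.0935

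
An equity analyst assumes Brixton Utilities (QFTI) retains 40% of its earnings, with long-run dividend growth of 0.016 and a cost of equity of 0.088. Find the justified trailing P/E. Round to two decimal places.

Payout ratio b = 1 − 0.40 = 0.60.
Justified trailing P/E = b(1+g)/(r−g) = 0.60×(1+0.016)/(0.088−0.016) = 8.4667

8.47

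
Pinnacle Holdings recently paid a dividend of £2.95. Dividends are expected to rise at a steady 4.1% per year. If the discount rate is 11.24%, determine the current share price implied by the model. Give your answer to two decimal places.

£43.01

Gordon growth model: P₀ = D₁/(r − g). D₁ = 2.95 × (1 + 0.041) = 3.0709.
P₀ = 3.0709 / (0.1124 − 0.041) = 3.0709 / 0.0714 = 43.0105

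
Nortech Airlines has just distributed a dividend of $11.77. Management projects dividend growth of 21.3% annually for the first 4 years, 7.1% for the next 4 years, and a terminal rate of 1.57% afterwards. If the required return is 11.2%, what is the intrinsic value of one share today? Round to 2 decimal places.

Three-stage DDM. Project D₁…D_8; terminal Gordon value at t=8 with g = 0.0157; discount at r = 0.112.
D_1 = 14.2770
D_2 = 17.3180
D_3 = 21.0067
D_4 = 25.4812
D_5 = 27.2904
D_6 = 29.2280
D_7 = 31.3032
D_8 = 33.5257
TV_8 = 34.0520/(0.112−0.0157) = 353.6036
P₀ = Σ Dₜ/(1+r)ᵗ + TV_8/(1+r)^8 = 270.7676

$270.77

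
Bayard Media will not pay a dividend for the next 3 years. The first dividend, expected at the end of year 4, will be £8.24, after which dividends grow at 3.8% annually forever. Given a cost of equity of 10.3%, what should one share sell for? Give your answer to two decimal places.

Deferred-dividend DDM. At t=3 the remaining stream is a growing perpetuity with first payment D_4 = 8.24.
V_3 = D_4/(r−g) = 8.24/(0.103−0.038) = 126.7692
P₀ = V_3/(1+r)^3 = 126.7692/(1+0.103)^3 = 94.4686

£94.47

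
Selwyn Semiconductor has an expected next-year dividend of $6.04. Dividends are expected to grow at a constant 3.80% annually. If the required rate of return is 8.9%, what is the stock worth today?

Gordon growth model: P₀ = D₁/(r − g), with D₁ = 6.04 given directly.
P₀ = 6.0400 / (0.089 − 0.038) = 6.0400 / 0.051 = 118.4314

$118.43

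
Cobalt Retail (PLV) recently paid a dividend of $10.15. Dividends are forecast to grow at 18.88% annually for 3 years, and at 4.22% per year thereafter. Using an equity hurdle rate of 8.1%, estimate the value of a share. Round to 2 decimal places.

Two-stage DDM. Project D₁…D_3 at 0.1888, terminal growth 0.0422, discount at r = 0.081.
D_1 = 12.0663
D_2 = 14.3444
D_3 = 17.0527
Terminal value at t=3: TV = D_4/(r−g) = 17.7723/(0.081−0.0422) = 458.0488
P₀ = 12.0663/(1+0.081)^1 + 14.3444/(1+0.081)^2 + 17.0527/(1+0.081)^3 + 458.0488/(1+0.081)^3 = 399.5427

$399.54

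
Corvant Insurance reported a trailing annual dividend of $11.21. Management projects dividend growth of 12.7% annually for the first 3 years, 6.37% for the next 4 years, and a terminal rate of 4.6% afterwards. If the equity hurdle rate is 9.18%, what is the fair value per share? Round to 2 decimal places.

Three-stage DDM. Project D₁…D_7; terminal Gordon value at t=7 with g = 0.046; discount at r = 0.0918.
D_1 = 12.6337
D_2 = 14.2381
D_3 = 16.0464
D_4 = 17.0685
D_5 = 18.1558
D_6 = 19.3123
D_7 = 20.5425
TV_7 = 21.4875/(0.0918−0.046) = 469.1592
P₀ = Σ Dₜ/(1+r)ᵗ + TV_7/(1+r)^7 = 335.7700

$335.77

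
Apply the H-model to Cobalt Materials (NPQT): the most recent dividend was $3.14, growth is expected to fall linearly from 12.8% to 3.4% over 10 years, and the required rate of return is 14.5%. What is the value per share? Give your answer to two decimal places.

$42.55

H-model: P₀ = D₀[(1+g_L) + H(g_S−g_L)]/(r−g_L), with H = 10/2 = 5.
P₀ = 3.14 × [(1+0.034) + 5×(0.128−0.034)] / (0.145−0.034)
   = 3.14 × 1.5040 / 0.111 = 42.5456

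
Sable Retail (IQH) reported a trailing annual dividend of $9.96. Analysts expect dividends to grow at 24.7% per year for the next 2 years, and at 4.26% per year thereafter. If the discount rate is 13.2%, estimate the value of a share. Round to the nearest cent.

Two-stage DDM. Project D₁…D_2 at 0.247, terminal growth 0.0426, discount at r = 0.132.
D_1 = 12.4201
D_2 = 15.4879
Terminal value at t=2: TV = D_3/(r−g) = 16.1477/(0.132−0.0426) = 180.6227
P₀ = 12.4201/(1+0.132)^1 + 15.4879/(1+0.132)^2 + 180.6227/(1+0.132)^2 = 164.0130

$164.01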